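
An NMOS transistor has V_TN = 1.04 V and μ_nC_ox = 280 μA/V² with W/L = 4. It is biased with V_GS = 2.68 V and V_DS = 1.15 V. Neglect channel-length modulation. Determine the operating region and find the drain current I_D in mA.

k_n = μ_nC_ox · (W/L) = 1.12 mA/V².
V_ov = V_GS − V_TN = 2.68 − 1.04 = 1.64 V.
Since V_DS = 1.15 V < V_ov = 1.64 V, the device is in the triode region.
I_D = k_n [V_ov · V_DS − ½ V_DS²] = 1.12 × [1.64 × 1.15 − 0.5 × 1.15²] = 1.37 mA.

Triode; I_D = 1.37 mA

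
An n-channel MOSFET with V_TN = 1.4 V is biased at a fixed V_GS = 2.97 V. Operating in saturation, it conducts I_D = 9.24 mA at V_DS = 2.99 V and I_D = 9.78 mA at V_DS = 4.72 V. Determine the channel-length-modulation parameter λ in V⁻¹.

With V_GS fixed, I_D ∝ (1 + λ V_DS) in saturation, so I_D2/I_D1 = (1 + λ V_DS2)/(1 + λ V_DS1).
9.78/9.24 = 1.058 = (1 + 4.72 λ)/(1 + 2.99 λ).
Solving: λ (I_D1 V_DS2 − I_D2 V_DS1) = I_D2 − I_D1, so λ = (9.78 − 9.24) / (9.24 × 4.72 − 9.78 × 2.99) = 0.54 / 14.4 = 0.0376 V⁻¹.

λ = 0.0376 V⁻¹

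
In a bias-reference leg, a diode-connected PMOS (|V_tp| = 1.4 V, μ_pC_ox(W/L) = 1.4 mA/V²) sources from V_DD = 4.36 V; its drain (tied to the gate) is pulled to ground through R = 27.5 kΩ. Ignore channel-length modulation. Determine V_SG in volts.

With gate tied to drain, V_SG = V_SD ≥ V_SG − |V_tp|, so the device is in saturation.
KCL at the drain: ½ k_p (V_SG − |V_tp|)² = (V_DD − V_SG)/R.
Let x = V_SG − 1.4. Then 19.2 x² + x − 2.96 = 0, giving x = 0.367 V (positive root), so V_SG = 1.77 V.
I_D = (V_DD − V_SG)/R = (4.36 − 1.77) / 27.5 = 0.0943 mA.

V_SG = 1.77 V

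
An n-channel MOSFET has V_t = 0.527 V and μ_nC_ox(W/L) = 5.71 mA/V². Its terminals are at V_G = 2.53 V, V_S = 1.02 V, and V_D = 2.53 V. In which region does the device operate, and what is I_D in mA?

Saturation; I_D = 2.76 mA

V_GS = V_G − V_S = 2.53 − 1.02 = 1.51 V; V_DS = V_D − V_S = 2.53 − 1.02 = 1.51 V.
V_ov = V_GS − V_t = 1.51 − 0.527 = 0.983 V.
Since V_DS = 1.51 V ≥ V_ov = 0.983 V, the device is in saturation.
I_D = ½ k_n V_ov² = 0.5 × 5.71 × 0.983² = 2.76 mA.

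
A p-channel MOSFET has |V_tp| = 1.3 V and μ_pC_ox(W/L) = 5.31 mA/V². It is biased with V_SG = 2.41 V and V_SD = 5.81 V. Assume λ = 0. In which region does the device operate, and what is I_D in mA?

V_ov = V_SG − |V_tp| = 2.41 − 1.3 = 1.11 V.
Since V_SD = 5.81 V ≥ V_ov = 1.11 V, the device is in saturation.
I_D = ½ k_p V_ov² = 0.5 × 5.31 × 1.11² = 3.27 mA.

Saturation; I_D = 3.27 mA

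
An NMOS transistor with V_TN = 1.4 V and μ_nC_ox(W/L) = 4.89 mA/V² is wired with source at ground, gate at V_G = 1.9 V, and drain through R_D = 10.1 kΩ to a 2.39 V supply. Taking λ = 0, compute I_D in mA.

I_D = 0.226 mA

V_GS = V_G = 1.9 V, so V_ov = 1.9 − 1.4 = 0.5 V.
Assume saturation: I_D = ½ k_n V_ov² = 0.5 × 4.89 × 0.5² = 0.611 mA, giving V_DS = V_DD − I_D R_D = 2.39 − 0.611 × 10.1 = -3.78 V.
But -3.78 V < V_ov = 0.5 V, so the device is actually in triode.
In triode I_D = k_n[V_ov V_DS − ½ V_DS²] and I_D = (V_DD − V_DS)/R_D. Equating: 24.7 V_DS² − 25.69 V_DS + 2.39 = 0, giving V_DS = 0.103 V (the root below V_ov).
I_D = (2.39 − 0.103) / 10.1 = 0.226 mA.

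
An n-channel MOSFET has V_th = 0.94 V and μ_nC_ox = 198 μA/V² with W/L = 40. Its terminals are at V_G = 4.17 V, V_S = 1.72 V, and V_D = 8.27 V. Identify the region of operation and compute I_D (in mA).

V_GS = V_G − V_S = 4.17 − 1.72 = 2.45 V; V_DS = V_D − V_S = 8.27 − 1.72 = 6.55 V.
k_n = μ_nC_ox · (W/L) = 7.92 mA/V².
V_ov = V_GS − V_th = 2.45 − 0.94 = 1.51 V.
Since V_DS = 6.55 V ≥ V_ov = 1.51 V, the device is in saturation.
I_D = ½ k_n V_ov² = 0.5 × 7.92 × 1.51² = 9.03 mA.

Saturation; I_D = 9.03 mA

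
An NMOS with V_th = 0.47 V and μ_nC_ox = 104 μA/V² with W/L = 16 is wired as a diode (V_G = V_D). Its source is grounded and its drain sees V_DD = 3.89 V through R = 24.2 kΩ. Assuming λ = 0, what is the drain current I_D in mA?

I_D = 0.125 mA

With gate tied to drain, V_GS = V_DS ≥ V_GS − V_th, so the device is in saturation.
k_n = μ_nC_ox · (W/L) = 1.664 mA/V².
KCL at the drain: ½ k_n (V_GS − V_th)² = (V_DD − V_GS)/R.
Let x = V_GS − 0.47. Then 20.1 x² + x − 3.42 = 0, giving x = 0.388 V (positive root), so V_GS = 0.858 V.
I_D = (V_DD − V_GS)/R = (3.89 − 0.858) / 24.2 = 0.125 mA.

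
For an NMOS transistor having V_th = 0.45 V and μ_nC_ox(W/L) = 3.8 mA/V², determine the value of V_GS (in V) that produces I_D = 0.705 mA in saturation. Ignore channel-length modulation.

V_GS = 1.06 V

In saturation I_D = ½ k_n (V_GS − V_th)², so V_GS − V_th = √(2 I_D / k_n) = √(2 × 0.705 / 3.8) = 0.609 V.
V_GS = 0.45 + 0.609 = 1.06 V.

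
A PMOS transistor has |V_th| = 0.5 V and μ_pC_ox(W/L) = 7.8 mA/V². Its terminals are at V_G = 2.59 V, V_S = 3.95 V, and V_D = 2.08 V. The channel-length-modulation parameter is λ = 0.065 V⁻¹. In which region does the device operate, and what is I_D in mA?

V_SG = V_S − V_G = 3.95 − 2.59 = 1.36 V; V_SD = V_S − V_D = 3.95 − 2.08 = 1.87 V.
V_ov = V_SG − |V_th| = 1.36 − 0.5 = 0.86 V.
Since V_SD = 1.87 V ≥ V_ov = 0.86 V, the device is in saturation.
I_D = ½ k_p V_ov² (1 + λ V_SD) = 0.5 × 7.8 × 0.86² × (1 + 0.065 × 1.87) = 3.24 mA.

Saturation; I_D = 3.24 mA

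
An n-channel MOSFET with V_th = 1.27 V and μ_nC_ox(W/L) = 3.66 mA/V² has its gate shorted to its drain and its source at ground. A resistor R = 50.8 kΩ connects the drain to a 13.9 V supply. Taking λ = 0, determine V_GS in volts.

With gate tied to drain, V_GS = V_DS ≥ V_GS − V_th, so the device is in saturation.
KCL at the drain: ½ k_n (V_GS − V_th)² = (V_DD − V_GS)/R.
Let x = V_GS − 1.27. Then 93 x² + x − 12.63 = 0, giving x = 0.363 V (positive root), so V_GS = 1.63 V.
I_D = (V_DD − V_GS)/R = (13.9 − 1.63) / 50.8 = 0.241 mA.

V_GS = 1.63 V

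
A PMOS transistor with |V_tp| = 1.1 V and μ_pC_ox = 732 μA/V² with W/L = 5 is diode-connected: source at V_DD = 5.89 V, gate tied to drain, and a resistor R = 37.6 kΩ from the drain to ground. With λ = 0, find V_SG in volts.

V_SG = 1.36 V

With gate tied to drain, V_SG = V_SD ≥ V_SG − |V_tp|, so the device is in saturation.
k_p = μ_pC_ox · (W/L) = 3.66 mA/V².
KCL at the drain: ½ k_p (V_SG − |V_tp|)² = (V_DD − V_SG)/R.
Let x = V_SG − 1.1. Then 68.8 x² + x − 4.79 = 0, giving x = 0.257 V (positive root), so V_SG = 1.36 V.
I_D = (V_DD − V_SG)/R = (5.89 − 1.36) / 37.6 = 0.121 mA.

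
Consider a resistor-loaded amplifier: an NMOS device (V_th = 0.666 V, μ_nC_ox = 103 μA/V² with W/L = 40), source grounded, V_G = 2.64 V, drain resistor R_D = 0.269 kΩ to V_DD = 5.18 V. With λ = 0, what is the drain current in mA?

V_GS = V_G = 2.64 V, so V_ov = 2.64 − 0.666 = 1.97 V.
k_n = μ_nC_ox · (W/L) = 4.12 mA/V².
Assume saturation: I_D = ½ k_n V_ov² = 0.5 × 4.12 × 1.97² = 8.03 mA, giving V_DS = V_DD − I_D R_D = 5.18 − 8.03 × 0.269 = 3.02 V.
V_DS = 3.02 V ≥ V_ov = 1.97 V, confirming saturation.

I_D = 8.03 mA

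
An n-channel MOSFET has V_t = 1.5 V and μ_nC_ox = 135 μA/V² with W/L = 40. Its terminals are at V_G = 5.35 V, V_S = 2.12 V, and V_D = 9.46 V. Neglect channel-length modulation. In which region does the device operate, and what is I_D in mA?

V_GS = V_G − V_S = 5.35 − 2.12 = 3.23 V; V_DS = V_D − V_S = 9.46 − 2.12 = 7.34 V.
k_n = μ_nC_ox · (W/L) = 5.4 mA/V².
V_ov = V_GS − V_t = 3.23 − 1.5 = 1.73 V.
Since V_DS = 7.34 V ≥ V_ov = 1.73 V, the device is in saturation.
I_D = ½ k_n V_ov² = 0.5 × 5.4 × 1.73² = 8.08 mA.

Saturation; I_D = 8.08 mA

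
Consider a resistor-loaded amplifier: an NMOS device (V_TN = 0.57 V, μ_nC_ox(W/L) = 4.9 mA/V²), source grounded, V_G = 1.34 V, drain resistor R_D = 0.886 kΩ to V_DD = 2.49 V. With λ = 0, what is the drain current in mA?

V_GS = V_G = 1.34 V, so V_ov = 1.34 − 0.57 = 0.77 V.
Assume saturation: I_D = ½ k_n V_ov² = 0.5 × 4.9 × 0.77² = 1.45 mA, giving V_DS = V_DD − I_D R_D = 2.49 − 1.45 × 0.886 = 1.2 V.
V_DS = 1.2 V ≥ V_ov = 0.77 V, confirming saturation.

I_D = 1.45 mA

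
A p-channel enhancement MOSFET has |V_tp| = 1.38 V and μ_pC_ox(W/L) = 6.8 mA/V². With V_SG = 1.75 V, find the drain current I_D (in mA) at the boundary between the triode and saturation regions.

I_D = 0.465 mA

At the boundary V_SD = V_ov = V_SG − |V_tp| = 1.75 − 1.38 = 0.37 V.
I_D = ½ k_p V_ov² = 0.5 × 6.8 × 0.37² = 0.465 mA.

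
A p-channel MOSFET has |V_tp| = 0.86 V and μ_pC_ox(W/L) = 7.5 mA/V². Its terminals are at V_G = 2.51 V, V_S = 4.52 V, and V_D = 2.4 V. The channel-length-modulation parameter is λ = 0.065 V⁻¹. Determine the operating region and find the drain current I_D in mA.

V_SG = V_S − V_G = 4.52 − 2.51 = 2.01 V; V_SD = V_S − V_D = 4.52 − 2.4 = 2.12 V.
V_ov = V_SG − |V_tp| = 2.01 − 0.86 = 1.15 V.
Since V_SD = 2.12 V ≥ V_ov = 1.15 V, the device is in saturation.
I_D = ½ k_p V_ov² (1 + λ V_SD) = 0.5 × 7.5 × 1.15² × (1 + 0.065 × 2.12) = 5.64 mA.

Saturation; I_D = 5.64 mA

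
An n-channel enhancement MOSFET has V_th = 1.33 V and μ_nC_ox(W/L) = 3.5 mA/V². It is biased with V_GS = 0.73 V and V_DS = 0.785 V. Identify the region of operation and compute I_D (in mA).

V_GS = 0.73 V < V_th = 1.33 V, so the transistor is in cutoff.

Cutoff; I_D = 0 mA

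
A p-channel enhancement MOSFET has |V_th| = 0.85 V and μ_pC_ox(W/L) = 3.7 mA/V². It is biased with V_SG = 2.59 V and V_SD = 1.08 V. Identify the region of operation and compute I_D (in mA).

Triode; I_D = 4.80 mA

V_ov = V_SG − |V_th| = 2.59 − 0.85 = 1.74 V.
Since V_SD = 1.08 V < V_ov = 1.74 V, the device is in the triode region.
I_D = k_p [V_ov · V_SD − ½ V_SD²] = 3.7 × [1.74 × 1.08 − 0.5 × 1.08²] = 4.8 mA.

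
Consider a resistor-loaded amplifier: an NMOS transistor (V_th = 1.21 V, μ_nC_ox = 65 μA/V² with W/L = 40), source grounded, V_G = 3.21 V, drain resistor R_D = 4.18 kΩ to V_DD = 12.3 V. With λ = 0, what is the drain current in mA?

I_D = 2.79 mA

V_GS = V_G = 3.21 V, so V_ov = 3.21 − 1.21 = 2 V.
k_n = μ_nC_ox · (W/L) = 2.6 mA/V².
Assume saturation: I_D = ½ k_n V_ov² = 0.5 × 2.6 × 2² = 5.2 mA, giving V_DS = V_DD − I_D R_D = 12.3 − 5.2 × 4.18 = -9.44 V.
But -9.44 V < V_ov = 2 V, so the device is actually in triode.
In triode I_D = k_n[V_ov V_DS − ½ V_DS²] and I_D = (V_DD − V_DS)/R_D. Equating: 5.43 V_DS² − 22.74 V_DS + 12.3 = 0, giving V_DS = 0.638 V (the root below V_ov).
I_D = (12.3 − 0.638) / 4.18 = 2.79 mA.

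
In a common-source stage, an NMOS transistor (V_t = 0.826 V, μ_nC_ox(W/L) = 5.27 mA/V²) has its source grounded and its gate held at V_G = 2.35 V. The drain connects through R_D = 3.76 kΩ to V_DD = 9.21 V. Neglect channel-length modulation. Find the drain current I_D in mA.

V_GS = V_G = 2.35 V, so V_ov = 2.35 − 0.826 = 1.52 V.
Assume saturation: I_D = ½ k_n V_ov² = 0.5 × 5.27 × 1.52² = 6.12 mA, giving V_DS = V_DD − I_D R_D = 9.21 − 6.12 × 3.76 = -13.8 V.
But -13.8 V < V_ov = 1.52 V, so the device is actually in triode.
In triode I_D = k_n[V_ov V_DS − ½ V_DS²] and I_D = (V_DD − V_DS)/R_D. Equating: 9.91 V_DS² − 31.2 V_DS + 9.21 = 0, giving V_DS = 0.33 V (the root below V_ov).
I_D = (9.21 − 0.33) / 3.76 = 2.36 mA.

I_D = 2.36 mA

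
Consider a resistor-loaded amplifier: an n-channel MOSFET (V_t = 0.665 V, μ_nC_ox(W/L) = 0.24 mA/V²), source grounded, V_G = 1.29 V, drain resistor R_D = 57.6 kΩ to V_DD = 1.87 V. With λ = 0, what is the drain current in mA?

I_D = 0.0284 mA

V_GS = V_G = 1.29 V, so V_ov = 1.29 − 0.665 = 0.625 V.
Assume saturation: I_D = ½ k_n V_ov² = 0.5 × 0.24 × 0.625² = 0.0469 mA, giving V_DS = V_DD − I_D R_D = 1.87 − 0.0469 × 57.6 = -0.83 V.
But -0.83 V < V_ov = 0.625 V, so the device is actually in triode.
In triode I_D = k_n[V_ov V_DS − ½ V_DS²] and I_D = (V_DD − V_DS)/R_D. Equating: 6.91 V_DS² − 9.64 V_DS + 1.87 = 0, giving V_DS = 0.233 V (the root below V_ov).
I_D = (1.87 − 0.233) / 57.6 = 0.0284 mA.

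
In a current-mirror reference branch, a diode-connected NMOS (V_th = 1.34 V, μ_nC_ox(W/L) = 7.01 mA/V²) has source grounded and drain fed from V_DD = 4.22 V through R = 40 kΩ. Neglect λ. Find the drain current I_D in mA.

I_D = 0.0685 mA

With gate tied to drain, V_GS = V_DS ≥ V_GS − V_th, so the device is in saturation.
KCL at the drain: ½ k_n (V_GS − V_th)² = (V_DD − V_GS)/R.
Let x = V_GS − 1.34. Then 140 x² + x − 2.88 = 0, giving x = 0.14 V (positive root), so V_GS = 1.48 V.
I_D = (V_DD − V_GS)/R = (4.22 − 1.48) / 40 = 0.0685 mA.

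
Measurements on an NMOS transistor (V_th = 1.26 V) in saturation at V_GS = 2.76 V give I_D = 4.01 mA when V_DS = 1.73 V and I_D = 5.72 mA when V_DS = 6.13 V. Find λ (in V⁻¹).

With V_GS fixed, I_D ∝ (1 + λ V_DS) in saturation, so I_D2/I_D1 = (1 + λ V_DS2)/(1 + λ V_DS1).
5.72/4.01 = 1.426 = (1 + 6.13 λ)/(1 + 1.73 λ).
Solving: λ (I_D1 V_DS2 − I_D2 V_DS1) = I_D2 − I_D1, so λ = (5.72 − 4.01) / (4.01 × 6.13 − 5.72 × 1.73) = 1.71 / 14.7 = 0.116 V⁻¹.

λ = 0.116 V⁻¹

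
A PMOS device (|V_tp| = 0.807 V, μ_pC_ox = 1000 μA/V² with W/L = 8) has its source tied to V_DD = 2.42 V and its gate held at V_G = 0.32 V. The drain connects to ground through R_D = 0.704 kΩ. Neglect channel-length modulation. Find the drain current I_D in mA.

I_D = 2.97 mA

V_SG = V_DD − V_G = 2.42 − 0.32 = 2.1 V, so V_ov = 2.1 − 0.807 = 1.29 V.
k_p = μ_pC_ox · (W/L) = 8 mA/V².
Assume saturation: I_D = ½ k_p V_ov² = 0.5 × 8 × 1.29² = 6.69 mA, giving V_SD = V_DD − I_D R_D = 2.42 − 6.69 × 0.704 = -2.29 V.
But -2.29 V < V_ov = 1.29 V, so the device is actually in triode.
In triode I_D = k_p[V_ov V_SD − ½ V_SD²] and I_D = (V_DD − V_SD)/R_D. Equating: 2.82 V_SD² − 8.282 V_SD + 2.42 = 0, giving V_SD = 0.329 V (the root below V_ov).
I_D = (2.42 − 0.329) / 0.704 = 2.97 mA.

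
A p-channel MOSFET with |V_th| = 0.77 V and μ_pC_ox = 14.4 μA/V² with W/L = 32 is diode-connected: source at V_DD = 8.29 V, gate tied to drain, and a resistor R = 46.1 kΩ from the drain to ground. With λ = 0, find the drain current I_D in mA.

With gate tied to drain, V_SG = V_SD ≥ V_SG − |V_th|, so the device is in saturation.
k_p = μ_pC_ox · (W/L) = 0.4608 mA/V².
KCL at the drain: ½ k_p (V_SG − |V_th|)² = (V_DD − V_SG)/R.
Let x = V_SG − 0.77. Then 10.6 x² + x − 7.52 = 0, giving x = 0.796 V (positive root), so V_SG = 1.57 V.
I_D = (V_DD − V_SG)/R = (8.29 − 1.57) / 46.1 = 0.146 mA.

I_D = 0.146 mA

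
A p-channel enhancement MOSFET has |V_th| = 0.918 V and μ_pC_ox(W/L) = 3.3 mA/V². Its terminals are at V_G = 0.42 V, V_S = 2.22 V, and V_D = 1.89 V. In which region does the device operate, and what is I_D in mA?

Triode; I_D = 0.781 mA

V_SG = V_S − V_G = 2.22 − 0.42 = 1.8 V; V_SD = V_S − V_D = 2.22 − 1.89 = 0.33 V.
V_ov = V_SG − |V_th| = 1.8 − 0.918 = 0.882 V.
Since V_SD = 0.33 V < V_ov = 0.882 V, the device is in the triode region.
I_D = k_p [V_ov · V_SD − ½ V_SD²] = 3.3 × [0.882 × 0.33 − 0.5 × 0.33²] = 0.781 mA.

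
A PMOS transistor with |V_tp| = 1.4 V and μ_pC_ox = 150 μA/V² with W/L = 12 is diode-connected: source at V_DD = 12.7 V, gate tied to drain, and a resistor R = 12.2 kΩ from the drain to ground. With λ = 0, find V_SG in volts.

With gate tied to drain, V_SG = V_SD ≥ V_SG − |V_tp|, so the device is in saturation.
k_p = μ_pC_ox · (W/L) = 1.8 mA/V².
KCL at the drain: ½ k_p (V_SG − |V_tp|)² = (V_DD − V_SG)/R.
Let x = V_SG − 1.4. Then 11 x² + x − 11.3 = 0, giving x = 0.97 V (positive root), so V_SG = 2.37 V.
I_D = (V_DD − V_SG)/R = (12.7 − 2.37) / 12.2 = 0.847 mA.

V_SG = 2.37 V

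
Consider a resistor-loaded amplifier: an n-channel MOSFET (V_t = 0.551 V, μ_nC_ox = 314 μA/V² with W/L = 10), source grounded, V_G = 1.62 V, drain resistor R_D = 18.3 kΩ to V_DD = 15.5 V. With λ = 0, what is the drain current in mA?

V_GS = V_G = 1.62 V, so V_ov = 1.62 − 0.551 = 1.07 V.
k_n = μ_nC_ox · (W/L) = 3.14 mA/V².
Assume saturation: I_D = ½ k_n V_ov² = 0.5 × 3.14 × 1.07² = 1.79 mA, giving V_DS = V_DD − I_D R_D = 15.5 − 1.79 × 18.3 = -17.3 V.
But -17.3 V < V_ov = 1.07 V, so the device is actually in triode.
In triode I_D = k_n[V_ov V_DS − ½ V_DS²] and I_D = (V_DD − V_DS)/R_D. Equating: 28.7 V_DS² − 62.43 V_DS + 15.5 = 0, giving V_DS = 0.286 V (the root below V_ov).
I_D = (15.5 − 0.286) / 18.3 = 0.831 mA.

I_D = 0.831 mA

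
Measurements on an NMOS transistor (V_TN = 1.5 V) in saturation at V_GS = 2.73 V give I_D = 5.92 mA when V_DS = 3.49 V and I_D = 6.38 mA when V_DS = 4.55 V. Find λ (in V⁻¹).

λ = 0.0985 V⁻¹

With V_GS fixed, I_D ∝ (1 + λ V_DS) in saturation, so I_D2/I_D1 = (1 + λ V_DS2)/(1 + λ V_DS1).
6.38/5.92 = 1.078 = (1 + 4.55 λ)/(1 + 3.49 λ).
Solving: λ (I_D1 V_DS2 − I_D2 V_DS1) = I_D2 − I_D1, so λ = (6.38 − 5.92) / (5.92 × 4.55 − 6.38 × 3.49) = 0.46 / 4.67 = 0.0985 V⁻¹.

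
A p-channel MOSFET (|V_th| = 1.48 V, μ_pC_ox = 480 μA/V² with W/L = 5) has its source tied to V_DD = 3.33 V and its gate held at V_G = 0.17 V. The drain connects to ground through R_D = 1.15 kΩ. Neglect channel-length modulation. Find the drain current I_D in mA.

V_SG = V_DD − V_G = 3.33 − 0.17 = 3.16 V, so V_ov = 3.16 − 1.48 = 1.68 V.
k_p = μ_pC_ox · (W/L) = 2.4 mA/V².
Assume saturation: I_D = ½ k_p V_ov² = 0.5 × 2.4 × 1.68² = 3.39 mA, giving V_SD = V_DD − I_D R_D = 3.33 − 3.39 × 1.15 = -0.565 V.
But -0.565 V < V_ov = 1.68 V, so the device is actually in triode.
In triode I_D = k_p[V_ov V_SD − ½ V_SD²] and I_D = (V_DD − V_SD)/R_D. Equating: 1.38 V_SD² − 5.637 V_SD + 3.33 = 0, giving V_SD = 0.716 V (the root below V_ov).
I_D = (3.33 − 0.716) / 1.15 = 2.27 mA.

I_D = 2.27 mA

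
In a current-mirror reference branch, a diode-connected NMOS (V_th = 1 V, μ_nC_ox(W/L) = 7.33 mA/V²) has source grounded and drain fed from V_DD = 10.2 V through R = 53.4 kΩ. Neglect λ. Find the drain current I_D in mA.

With gate tied to drain, V_GS = V_DS ≥ V_GS − V_th, so the device is in saturation.
KCL at the drain: ½ k_n (V_GS − V_th)² = (V_DD − V_GS)/R.
Let x = V_GS − 1. Then 196 x² + x − 9.2 = 0, giving x = 0.214 V (positive root), so V_GS = 1.21 V.
I_D = (V_DD − V_GS)/R = (10.2 − 1.21) / 53.4 = 0.168 mA.

I_D = 0.168 mA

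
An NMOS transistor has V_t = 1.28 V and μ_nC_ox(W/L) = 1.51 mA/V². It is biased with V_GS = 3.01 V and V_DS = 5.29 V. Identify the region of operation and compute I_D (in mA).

V_ov = V_GS − V_t = 3.01 − 1.28 = 1.73 V.
Since V_DS = 5.29 V ≥ V_ov = 1.73 V, the device is in saturation.
I_D = ½ k_n V_ov² = 0.5 × 1.51 × 1.73² = 2.26 mA.

Saturation; I_D = 2.26 mA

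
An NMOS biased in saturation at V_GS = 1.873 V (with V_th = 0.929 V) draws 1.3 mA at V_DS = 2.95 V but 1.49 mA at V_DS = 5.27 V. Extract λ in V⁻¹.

With V_GS fixed, I_D ∝ (1 + λ V_DS) in saturation, so I_D2/I_D1 = (1 + λ V_DS2)/(1 + λ V_DS1).
1.49/1.3 = 1.146 = (1 + 5.27 λ)/(1 + 2.95 λ).
Solving: λ (I_D1 V_DS2 − I_D2 V_DS1) = I_D2 − I_D1, so λ = (1.49 − 1.3) / (1.3 × 5.27 − 1.49 × 2.95) = 0.19 / 2.46 = 0.0774 V⁻¹.

λ = 0.0774 V⁻¹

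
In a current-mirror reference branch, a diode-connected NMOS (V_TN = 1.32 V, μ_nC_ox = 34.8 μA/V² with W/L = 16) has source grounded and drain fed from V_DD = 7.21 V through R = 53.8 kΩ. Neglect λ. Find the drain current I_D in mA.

I_D = 0.0984 mA

With gate tied to drain, V_GS = V_DS ≥ V_GS − V_TN, so the device is in saturation.
k_n = μ_nC_ox · (W/L) = 0.5568 mA/V².
KCL at the drain: ½ k_n (V_GS − V_TN)² = (V_DD − V_GS)/R.
Let x = V_GS − 1.32. Then 15 x² + x − 5.89 = 0, giving x = 0.595 V (positive root), so V_GS = 1.91 V.
I_D = (V_DD − V_GS)/R = (7.21 − 1.91) / 53.8 = 0.0984 mA.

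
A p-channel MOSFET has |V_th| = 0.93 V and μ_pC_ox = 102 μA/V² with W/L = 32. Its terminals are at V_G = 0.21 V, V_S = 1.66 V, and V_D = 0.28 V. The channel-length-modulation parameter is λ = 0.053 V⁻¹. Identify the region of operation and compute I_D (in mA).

V_SG = V_S − V_G = 1.66 − 0.21 = 1.45 V; V_SD = V_S − V_D = 1.66 − 0.28 = 1.38 V.
k_p = μ_pC_ox · (W/L) = 3.264 mA/V².
V_ov = V_SG − |V_th| = 1.45 − 0.93 = 0.52 V.
Since V_SD = 1.38 V ≥ V_ov = 0.52 V, the device is in saturation.
I_D = ½ k_p V_ov² (1 + λ V_SD) = 0.5 × 3.264 × 0.52² × (1 + 0.053 × 1.38) = 0.474 mA.

Saturation; I_D = 0.474 mA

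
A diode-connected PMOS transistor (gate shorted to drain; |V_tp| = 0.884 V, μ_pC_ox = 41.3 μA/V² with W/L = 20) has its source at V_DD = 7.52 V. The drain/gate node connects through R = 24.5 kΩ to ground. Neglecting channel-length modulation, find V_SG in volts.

With gate tied to drain, V_SG = V_SD ≥ V_SG − |V_tp|, so the device is in saturation.
k_p = μ_pC_ox · (W/L) = 0.826 mA/V².
KCL at the drain: ½ k_p (V_SG − |V_tp|)² = (V_DD − V_SG)/R.
Let x = V_SG − 0.884. Then 10.1 x² + x − 6.636 = 0, giving x = 0.762 V (positive root), so V_SG = 1.65 V.
I_D = (V_DD − V_SG)/R = (7.52 − 1.65) / 24.5 = 0.24 mA.

V_SG = 1.65 V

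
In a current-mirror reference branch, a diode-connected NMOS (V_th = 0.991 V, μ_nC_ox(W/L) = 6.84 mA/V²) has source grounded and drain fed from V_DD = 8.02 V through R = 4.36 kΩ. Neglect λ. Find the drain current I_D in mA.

With gate tied to drain, V_GS = V_DS ≥ V_GS − V_th, so the device is in saturation.
KCL at the drain: ½ k_n (V_GS − V_th)² = (V_DD − V_GS)/R.
Let x = V_GS − 0.991. Then 14.9 x² + x − 7.029 = 0, giving x = 0.654 V (positive root), so V_GS = 1.64 V.
I_D = (V_DD − V_GS)/R = (8.02 − 1.64) / 4.36 = 1.46 mA.

I_D = 1.46 mA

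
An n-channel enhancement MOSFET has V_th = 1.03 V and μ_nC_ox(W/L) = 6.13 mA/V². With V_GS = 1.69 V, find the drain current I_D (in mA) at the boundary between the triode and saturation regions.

At the boundary V_DS = V_ov = V_GS − V_th = 1.69 − 1.03 = 0.66 V.
I_D = ½ k_n V_ov² = 0.5 × 6.13 × 0.66² = 1.34 mA.

I_D = 1.34 mA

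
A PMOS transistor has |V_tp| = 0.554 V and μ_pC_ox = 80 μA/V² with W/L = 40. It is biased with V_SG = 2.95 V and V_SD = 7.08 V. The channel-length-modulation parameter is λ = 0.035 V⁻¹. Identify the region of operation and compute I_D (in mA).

k_p = μ_pC_ox · (W/L) = 3.2 mA/V².
V_ov = V_SG − |V_tp| = 2.95 − 0.554 = 2.4 V.
Since V_SD = 7.08 V ≥ V_ov = 2.4 V, the device is in saturation.
I_D = ½ k_p V_ov² (1 + λ V_SD) = 0.5 × 3.2 × 2.4² × (1 + 0.035 × 7.08) = 11.5 mA.

Saturation; I_D = 11.5 mA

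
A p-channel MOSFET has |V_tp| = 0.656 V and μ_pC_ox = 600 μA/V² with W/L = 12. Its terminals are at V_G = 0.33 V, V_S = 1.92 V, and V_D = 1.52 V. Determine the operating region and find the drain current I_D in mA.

V_SG = V_S − V_G = 1.92 − 0.33 = 1.59 V; V_SD = V_S − V_D = 1.92 − 1.52 = 0.4 V.
k_p = μ_pC_ox · (W/L) = 7.2 mA/V².
V_ov = V_SG − |V_tp| = 1.59 − 0.656 = 0.934 V.
Since V_SD = 0.4 V < V_ov = 0.934 V, the device is in the triode region.
I_D = k_p [V_ov · V_SD − ½ V_SD²] = 7.2 × [0.934 × 0.4 − 0.5 × 0.4²] = 2.11 mA.

Triode; I_D = 2.11 mA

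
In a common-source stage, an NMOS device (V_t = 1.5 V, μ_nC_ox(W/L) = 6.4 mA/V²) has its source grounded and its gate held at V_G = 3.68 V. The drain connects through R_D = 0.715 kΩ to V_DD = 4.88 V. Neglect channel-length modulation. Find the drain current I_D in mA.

I_D = 6.13 mA

V_GS = V_G = 3.68 V, so V_ov = 3.68 − 1.5 = 2.18 V.
Assume saturation: I_D = ½ k_n V_ov² = 0.5 × 6.4 × 2.18² = 15.2 mA, giving V_DS = V_DD − I_D R_D = 4.88 − 15.2 × 0.715 = -5.99 V.
But -5.99 V < V_ov = 2.18 V, so the device is actually in triode.
In triode I_D = k_n[V_ov V_DS − ½ V_DS²] and I_D = (V_DD − V_DS)/R_D. Equating: 2.29 V_DS² − 10.98 V_DS + 4.88 = 0, giving V_DS = 0.496 V (the root below V_ov).
I_D = (4.88 − 0.496) / 0.715 = 6.13 mA.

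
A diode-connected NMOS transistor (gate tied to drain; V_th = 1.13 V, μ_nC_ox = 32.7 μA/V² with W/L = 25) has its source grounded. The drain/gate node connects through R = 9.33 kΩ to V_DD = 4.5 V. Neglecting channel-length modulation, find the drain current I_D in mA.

I_D = 0.274 mA

With gate tied to drain, V_GS = V_DS ≥ V_GS − V_th, so the device is in saturation.
k_n = μ_nC_ox · (W/L) = 0.8175 mA/V².
KCL at the drain: ½ k_n (V_GS − V_th)² = (V_DD − V_GS)/R.
Let x = V_GS − 1.13. Then 3.81 x² + x − 3.37 = 0, giving x = 0.818 V (positive root), so V_GS = 1.95 V.
I_D = (V_DD − V_GS)/R = (4.5 − 1.95) / 9.33 = 0.274 mA.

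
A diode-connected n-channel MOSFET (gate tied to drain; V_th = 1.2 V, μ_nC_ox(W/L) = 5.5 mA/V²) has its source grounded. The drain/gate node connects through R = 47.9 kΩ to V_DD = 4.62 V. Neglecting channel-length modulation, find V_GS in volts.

V_GS = 1.36 V

With gate tied to drain, V_GS = V_DS ≥ V_GS − V_th, so the device is in saturation.
KCL at the drain: ½ k_n (V_GS − V_th)² = (V_DD − V_GS)/R.
Let x = V_GS − 1.2. Then 132 x² + x − 3.42 = 0, giving x = 0.157 V (positive root), so V_GS = 1.36 V.
I_D = (V_DD − V_GS)/R = (4.62 − 1.36) / 47.9 = 0.0681 mA.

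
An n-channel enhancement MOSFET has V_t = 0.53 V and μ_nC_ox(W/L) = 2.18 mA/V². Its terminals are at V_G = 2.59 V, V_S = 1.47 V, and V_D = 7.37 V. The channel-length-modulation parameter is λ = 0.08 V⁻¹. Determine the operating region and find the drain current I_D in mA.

V_GS = V_G − V_S = 2.59 − 1.47 = 1.12 V; V_DS = V_D − V_S = 7.37 − 1.47 = 5.9 V.
V_ov = V_GS − V_t = 1.12 − 0.53 = 0.59 V.
Since V_DS = 5.9 V ≥ V_ov = 0.59 V, the device is in saturation.
I_D = ½ k_n V_ov² (1 + λ V_DS) = 0.5 × 2.18 × 0.59² × (1 + 0.08 × 5.9) = 0.559 mA.

Saturation; I_D = 0.559 mA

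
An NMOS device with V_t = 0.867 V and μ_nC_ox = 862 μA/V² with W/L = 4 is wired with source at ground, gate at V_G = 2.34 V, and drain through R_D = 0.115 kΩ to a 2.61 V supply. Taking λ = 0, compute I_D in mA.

V_GS = V_G = 2.34 V, so V_ov = 2.34 − 0.867 = 1.47 V.
k_n = μ_nC_ox · (W/L) = 3.448 mA/V².
Assume saturation: I_D = ½ k_n V_ov² = 0.5 × 3.448 × 1.47² = 3.74 mA, giving V_DS = V_DD − I_D R_D = 2.61 − 3.74 × 0.115 = 2.18 V.
V_DS = 2.18 V ≥ V_ov = 1.47 V, confirming saturation.

I_D = 3.74 mA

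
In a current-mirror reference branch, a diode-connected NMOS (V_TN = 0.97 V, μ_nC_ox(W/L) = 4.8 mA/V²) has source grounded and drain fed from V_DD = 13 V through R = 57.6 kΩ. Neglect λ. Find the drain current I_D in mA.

With gate tied to drain, V_GS = V_DS ≥ V_GS − V_TN, so the device is in saturation.
KCL at the drain: ½ k_n (V_GS − V_TN)² = (V_DD − V_GS)/R.
Let x = V_GS − 0.97. Then 138 x² + x − 12.03 = 0, giving x = 0.291 V (positive root), so V_GS = 1.26 V.
I_D = (V_DD − V_GS)/R = (13 − 1.26) / 57.6 = 0.204 mA.

I_D = 0.204 mA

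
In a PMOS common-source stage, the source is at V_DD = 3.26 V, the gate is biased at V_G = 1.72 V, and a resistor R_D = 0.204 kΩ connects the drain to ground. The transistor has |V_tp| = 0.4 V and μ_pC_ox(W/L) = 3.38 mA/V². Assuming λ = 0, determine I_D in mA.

I_D = 2.20 mA

V_SG = V_DD − V_G = 3.26 − 1.72 = 1.54 V, so V_ov = 1.54 − 0.4 = 1.14 V.
Assume saturation: I_D = ½ k_p V_ov² = 0.5 × 3.38 × 1.14² = 2.2 mA, giving V_SD = V_DD − I_D R_D = 3.26 − 2.2 × 0.204 = 2.81 V.
V_SD = 2.81 V ≥ V_ov = 1.14 V, confirming saturation.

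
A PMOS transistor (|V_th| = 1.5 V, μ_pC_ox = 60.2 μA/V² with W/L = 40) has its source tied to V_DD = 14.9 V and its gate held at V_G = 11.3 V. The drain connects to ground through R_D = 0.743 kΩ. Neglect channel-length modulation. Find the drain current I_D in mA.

I_D = 5.31 mA

V_SG = V_DD − V_G = 14.9 − 11.3 = 3.6 V, so V_ov = 3.6 − 1.5 = 2.1 V.
k_p = μ_pC_ox · (W/L) = 2.408 mA/V².
Assume saturation: I_D = ½ k_p V_ov² = 0.5 × 2.408 × 2.1² = 5.31 mA, giving V_SD = V_DD − I_D R_D = 14.9 − 5.31 × 0.743 = 11 V.
V_SD = 11 V ≥ V_ov = 2.1 V, confirming saturation.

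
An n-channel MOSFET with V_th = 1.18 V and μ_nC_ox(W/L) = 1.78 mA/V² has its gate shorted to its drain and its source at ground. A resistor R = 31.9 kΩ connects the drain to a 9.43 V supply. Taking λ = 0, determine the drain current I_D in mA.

With gate tied to drain, V_GS = V_DS ≥ V_GS − V_th, so the device is in saturation.
KCL at the drain: ½ k_n (V_GS − V_th)² = (V_DD − V_GS)/R.
Let x = V_GS − 1.18. Then 28.4 x² + x − 8.25 = 0, giving x = 0.522 V (positive root), so V_GS = 1.7 V.
I_D = (V_DD − V_GS)/R = (9.43 − 1.7) / 31.9 = 0.242 mA.

I_D = 0.242 mA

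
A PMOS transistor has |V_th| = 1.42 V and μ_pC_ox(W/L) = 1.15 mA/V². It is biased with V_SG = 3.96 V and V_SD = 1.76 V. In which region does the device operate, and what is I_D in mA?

V_ov = V_SG − |V_th| = 3.96 − 1.42 = 2.54 V.
Since V_SD = 1.76 V < V_ov = 2.54 V, the device is in the triode region.
I_D = k_p [V_ov · V_SD − ½ V_SD²] = 1.15 × [2.54 × 1.76 − 0.5 × 1.76²] = 3.36 mA.

Triode; I_D = 3.36 mA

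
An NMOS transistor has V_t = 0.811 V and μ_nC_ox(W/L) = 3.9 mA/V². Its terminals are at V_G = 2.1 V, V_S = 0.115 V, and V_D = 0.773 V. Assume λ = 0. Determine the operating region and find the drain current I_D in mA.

Triode; I_D = 2.17 mA

V_GS = V_G − V_S = 2.1 − 0.115 = 1.99 V; V_DS = V_D − V_S = 0.773 − 0.115 = 0.658 V.
V_ov = V_GS − V_t = 1.99 − 0.811 = 1.17 V.
Since V_DS = 0.658 V < V_ov = 1.17 V, the device is in the triode region.
I_D = k_n [V_ov · V_DS − ½ V_DS²] = 3.9 × [1.17 × 0.658 − 0.5 × 0.658²] = 2.17 mA.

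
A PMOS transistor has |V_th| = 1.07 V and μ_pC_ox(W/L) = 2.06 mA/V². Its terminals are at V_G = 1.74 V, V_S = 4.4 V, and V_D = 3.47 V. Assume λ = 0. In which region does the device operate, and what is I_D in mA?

V_SG = V_S − V_G = 4.4 − 1.74 = 2.66 V; V_SD = V_S − V_D = 4.4 − 3.47 = 0.93 V.
V_ov = V_SG − |V_th| = 2.66 − 1.07 = 1.59 V.
Since V_SD = 0.93 V < V_ov = 1.59 V, the device is in the triode region.
I_D = k_p [V_ov · V_SD − ½ V_SD²] = 2.06 × [1.59 × 0.93 − 0.5 × 0.93²] = 2.16 mA.

Triode; I_D = 2.16 mA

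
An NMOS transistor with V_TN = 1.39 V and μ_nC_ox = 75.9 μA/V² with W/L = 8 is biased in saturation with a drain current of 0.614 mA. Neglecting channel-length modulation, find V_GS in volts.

k_n = μ_nC_ox · (W/L) = 0.6072 mA/V².
In saturation I_D = ½ k_n (V_GS − V_TN)², so V_GS − V_TN = √(2 I_D / k_n) = √(2 × 0.614 / 0.6072) = 1.42 V.
V_GS = 1.39 + 1.42 = 2.81 V.

V_GS = 2.81 V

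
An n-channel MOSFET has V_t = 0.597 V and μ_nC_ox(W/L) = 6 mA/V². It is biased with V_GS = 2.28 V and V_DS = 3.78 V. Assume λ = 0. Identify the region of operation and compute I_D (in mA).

Saturation; I_D = 8.50 mA

V_ov = V_GS − V_t = 2.28 − 0.597 = 1.68 V.
Since V_DS = 3.78 V ≥ V_ov = 1.68 V, the device is in saturation.
I_D = ½ k_n V_ov² = 0.5 × 6 × 1.68² = 8.5 mA.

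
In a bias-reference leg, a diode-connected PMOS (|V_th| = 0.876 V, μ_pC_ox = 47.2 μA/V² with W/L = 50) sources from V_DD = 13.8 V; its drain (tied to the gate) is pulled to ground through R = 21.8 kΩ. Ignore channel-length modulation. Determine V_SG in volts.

With gate tied to drain, V_SG = V_SD ≥ V_SG − |V_th|, so the device is in saturation.
k_p = μ_pC_ox · (W/L) = 2.36 mA/V².
KCL at the drain: ½ k_p (V_SG − |V_th|)² = (V_DD − V_SG)/R.
Let x = V_SG − 0.876. Then 25.7 x² + x − 12.92 = 0, giving x = 0.69 V (positive root), so V_SG = 1.57 V.
I_D = (V_DD − V_SG)/R = (13.8 − 1.57) / 21.8 = 0.561 mA.

V_SG = 1.57 V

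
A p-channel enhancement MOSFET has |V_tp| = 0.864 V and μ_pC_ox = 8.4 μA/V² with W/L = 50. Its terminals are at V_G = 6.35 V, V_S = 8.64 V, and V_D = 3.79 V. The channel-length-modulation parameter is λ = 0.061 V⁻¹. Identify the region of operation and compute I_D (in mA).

V_SG = V_S − V_G = 8.64 − 6.35 = 2.29 V; V_SD = V_S − V_D = 8.64 − 3.79 = 4.85 V.
k_p = μ_pC_ox · (W/L) = 0.42 mA/V².
V_ov = V_SG − |V_tp| = 2.29 − 0.864 = 1.43 V.
Since V_SD = 4.85 V ≥ V_ov = 1.43 V, the device is in saturation.
I_D = ½ k_p V_ov² (1 + λ V_SD) = 0.5 × 0.42 × 1.43² × (1 + 0.061 × 4.85) = 0.553 mA.

Saturation; I_D = 0.553 mA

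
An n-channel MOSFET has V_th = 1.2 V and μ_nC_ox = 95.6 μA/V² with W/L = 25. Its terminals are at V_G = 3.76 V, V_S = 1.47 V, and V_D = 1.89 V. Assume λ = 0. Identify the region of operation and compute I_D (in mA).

V_GS = V_G − V_S = 3.76 − 1.47 = 2.29 V; V_DS = V_D − V_S = 1.89 − 1.47 = 0.42 V.
k_n = μ_nC_ox · (W/L) = 2.39 mA/V².
V_ov = V_GS − V_th = 2.29 − 1.2 = 1.09 V.
Since V_DS = 0.42 V < V_ov = 1.09 V, the device is in the triode region.
I_D = k_n [V_ov · V_DS − ½ V_DS²] = 2.39 × [1.09 × 0.42 − 0.5 × 0.42²] = 0.883 mA.

Triode; I_D = 0.883 mA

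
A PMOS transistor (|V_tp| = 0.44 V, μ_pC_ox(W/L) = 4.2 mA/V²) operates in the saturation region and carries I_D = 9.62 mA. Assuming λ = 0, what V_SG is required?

V_SG = 2.58 V

In saturation I_D = ½ k_p (V_SG − |V_tp|)², so V_SG − |V_tp| = √(2 I_D / k_p) = √(2 × 9.62 / 4.2) = 2.14 V.
V_SG = 0.44 + 2.14 = 2.58 V.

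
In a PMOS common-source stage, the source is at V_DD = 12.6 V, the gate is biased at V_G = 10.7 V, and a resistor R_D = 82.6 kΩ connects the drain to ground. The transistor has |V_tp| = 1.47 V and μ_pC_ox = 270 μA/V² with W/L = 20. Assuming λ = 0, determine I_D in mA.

I_D = 0.152 mA

V_SG = V_DD − V_G = 12.6 − 10.7 = 1.9 V, so V_ov = 1.9 − 1.47 = 0.43 V.
k_p = μ_pC_ox · (W/L) = 5.4 mA/V².
Assume saturation: I_D = ½ k_p V_ov² = 0.5 × 5.4 × 0.43² = 0.499 mA, giving V_SD = V_DD − I_D R_D = 12.6 − 0.499 × 82.6 = -28.6 V.
But -28.6 V < V_ov = 0.43 V, so the device is actually in triode.
In triode I_D = k_p[V_ov V_SD − ½ V_SD²] and I_D = (V_DD − V_SD)/R_D. Equating: 223 V_SD² − 192.8 V_SD + 12.6 = 0, giving V_SD = 0.0712 V (the root below V_ov).
I_D = (12.6 − 0.0712) / 82.6 = 0.152 mA.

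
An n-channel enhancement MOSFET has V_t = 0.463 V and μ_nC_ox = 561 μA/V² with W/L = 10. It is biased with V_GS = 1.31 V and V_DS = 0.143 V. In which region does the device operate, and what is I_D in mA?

k_n = μ_nC_ox · (W/L) = 5.61 mA/V².
V_ov = V_GS − V_t = 1.31 − 0.463 = 0.847 V.
Since V_DS = 0.143 V < V_ov = 0.847 V, the device is in the triode region.
I_D = k_n [V_ov · V_DS − ½ V_DS²] = 5.61 × [0.847 × 0.143 − 0.5 × 0.143²] = 0.622 mA.

Triode; I_D = 0.622 mA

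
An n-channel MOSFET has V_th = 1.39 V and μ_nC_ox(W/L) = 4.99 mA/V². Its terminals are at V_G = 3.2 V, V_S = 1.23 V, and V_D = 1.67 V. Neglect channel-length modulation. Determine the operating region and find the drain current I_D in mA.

V_GS = V_G − V_S = 3.2 − 1.23 = 1.97 V; V_DS = V_D − V_S = 1.67 − 1.23 = 0.44 V.
V_ov = V_GS − V_th = 1.97 − 1.39 = 0.58 V.
Since V_DS = 0.44 V < V_ov = 0.58 V, the device is in the triode region.
I_D = k_n [V_ov · V_DS − ½ V_DS²] = 4.99 × [0.58 × 0.44 − 0.5 × 0.44²] = 0.79 mA.

Triode; I_D = 0.790 mA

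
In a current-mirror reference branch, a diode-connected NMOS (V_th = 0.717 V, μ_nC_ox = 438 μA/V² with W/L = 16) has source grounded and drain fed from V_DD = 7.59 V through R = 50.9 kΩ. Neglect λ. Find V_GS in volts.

With gate tied to drain, V_GS = V_DS ≥ V_GS − V_th, so the device is in saturation.
k_n = μ_nC_ox · (W/L) = 7.008 mA/V².
KCL at the drain: ½ k_n (V_GS − V_th)² = (V_DD − V_GS)/R.
Let x = V_GS − 0.717. Then 178 x² + x − 6.873 = 0, giving x = 0.194 V (positive root), so V_GS = 0.911 V.
I_D = (V_DD − V_GS)/R = (7.59 − 0.911) / 50.9 = 0.131 mA.

V_GS = 0.911 V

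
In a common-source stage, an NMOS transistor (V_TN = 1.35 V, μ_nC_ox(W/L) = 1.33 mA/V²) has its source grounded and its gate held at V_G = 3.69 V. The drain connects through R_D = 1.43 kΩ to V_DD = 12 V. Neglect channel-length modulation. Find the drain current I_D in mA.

I_D = 3.64 mA

V_GS = V_G = 3.69 V, so V_ov = 3.69 − 1.35 = 2.34 V.
Assume saturation: I_D = ½ k_n V_ov² = 0.5 × 1.33 × 2.34² = 3.64 mA, giving V_DS = V_DD − I_D R_D = 12 − 3.64 × 1.43 = 6.79 V.
V_DS = 6.79 V ≥ V_ov = 2.34 V, confirming saturation.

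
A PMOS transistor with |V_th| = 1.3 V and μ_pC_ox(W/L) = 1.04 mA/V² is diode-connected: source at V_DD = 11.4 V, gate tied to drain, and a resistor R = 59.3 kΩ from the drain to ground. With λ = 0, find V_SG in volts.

With gate tied to drain, V_SG = V_SD ≥ V_SG − |V_th|, so the device is in saturation.
KCL at the drain: ½ k_p (V_SG − |V_th|)² = (V_DD − V_SG)/R.
Let x = V_SG − 1.3. Then 30.8 x² + x − 10.1 = 0, giving x = 0.556 V (positive root), so V_SG = 1.86 V.
I_D = (V_DD − V_SG)/R = (11.4 − 1.86) / 59.3 = 0.161 mA.

V_SG = 1.86 V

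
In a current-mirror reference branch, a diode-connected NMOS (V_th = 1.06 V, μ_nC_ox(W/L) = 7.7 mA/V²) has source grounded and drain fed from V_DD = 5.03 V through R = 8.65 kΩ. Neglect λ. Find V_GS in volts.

With gate tied to drain, V_GS = V_DS ≥ V_GS − V_th, so the device is in saturation.
KCL at the drain: ½ k_n (V_GS − V_th)² = (V_DD − V_GS)/R.
Let x = V_GS − 1.06. Then 33.3 x² + x − 3.97 = 0, giving x = 0.331 V (positive root), so V_GS = 1.39 V.
I_D = (V_DD − V_GS)/R = (5.03 − 1.39) / 8.65 = 0.421 mA.

V_GS = 1.39 V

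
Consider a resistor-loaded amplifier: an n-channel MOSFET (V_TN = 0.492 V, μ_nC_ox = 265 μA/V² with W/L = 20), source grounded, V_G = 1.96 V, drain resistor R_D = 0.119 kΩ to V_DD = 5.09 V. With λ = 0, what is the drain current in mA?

V_GS = V_G = 1.96 V, so V_ov = 1.96 − 0.492 = 1.47 V.
k_n = μ_nC_ox · (W/L) = 5.3 mA/V².
Assume saturation: I_D = ½ k_n V_ov² = 0.5 × 5.3 × 1.47² = 5.71 mA, giving V_DS = V_DD − I_D R_D = 5.09 − 5.71 × 0.119 = 4.41 V.
V_DS = 4.41 V ≥ V_ov = 1.47 V, confirming saturation.

I_D = 5.71 mA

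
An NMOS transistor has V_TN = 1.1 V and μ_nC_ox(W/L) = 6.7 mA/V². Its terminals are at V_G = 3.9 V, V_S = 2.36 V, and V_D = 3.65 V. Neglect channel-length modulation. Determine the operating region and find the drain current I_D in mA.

V_GS = V_G − V_S = 3.9 − 2.36 = 1.54 V; V_DS = V_D − V_S = 3.65 − 2.36 = 1.29 V.
V_ov = V_GS − V_TN = 1.54 − 1.1 = 0.44 V.
Since V_DS = 1.29 V ≥ V_ov = 0.44 V, the device is in saturation.
I_D = ½ k_n V_ov² = 0.5 × 6.7 × 0.44² = 0.649 mA.

Saturation; I_D = 0.649 mA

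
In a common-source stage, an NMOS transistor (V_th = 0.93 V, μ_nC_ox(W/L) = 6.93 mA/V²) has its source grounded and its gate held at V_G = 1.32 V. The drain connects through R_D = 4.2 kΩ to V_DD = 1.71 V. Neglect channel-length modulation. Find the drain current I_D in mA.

V_GS = V_G = 1.32 V, so V_ov = 1.32 − 0.93 = 0.39 V.
Assume saturation: I_D = ½ k_n V_ov² = 0.5 × 6.93 × 0.39² = 0.527 mA, giving V_DS = V_DD − I_D R_D = 1.71 − 0.527 × 4.2 = -0.504 V.
But -0.504 V < V_ov = 0.39 V, so the device is actually in triode.
In triode I_D = k_n[V_ov V_DS − ½ V_DS²] and I_D = (V_DD − V_DS)/R_D. Equating: 14.6 V_DS² − 12.35 V_DS + 1.71 = 0, giving V_DS = 0.174 V (the root below V_ov).
I_D = (1.71 − 0.174) / 4.2 = 0.366 mA.

I_D = 0.366 mA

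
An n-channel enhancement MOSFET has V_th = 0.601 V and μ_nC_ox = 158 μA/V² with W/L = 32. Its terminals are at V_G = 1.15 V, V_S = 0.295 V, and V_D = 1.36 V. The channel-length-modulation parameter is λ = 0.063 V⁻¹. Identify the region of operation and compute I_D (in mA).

Saturation; I_D = 0.174 mA

V_GS = V_G − V_S = 1.15 − 0.295 = 0.855 V; V_DS = V_D − V_S = 1.36 − 0.295 = 1.07 V.
k_n = μ_nC_ox · (W/L) = 5.056 mA/V².
V_ov = V_GS − V_th = 0.855 − 0.601 = 0.254 V.
Since V_DS = 1.07 V ≥ V_ov = 0.254 V, the device is in saturation.
I_D = ½ k_n V_ov² (1 + λ V_DS) = 0.5 × 5.056 × 0.254² × (1 + 0.063 × 1.07) = 0.174 mA.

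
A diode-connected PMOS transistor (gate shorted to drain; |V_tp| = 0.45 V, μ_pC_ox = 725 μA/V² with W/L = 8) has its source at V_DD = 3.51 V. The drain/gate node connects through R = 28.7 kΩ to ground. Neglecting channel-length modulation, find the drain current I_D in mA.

I_D = 0.100 mA

With gate tied to drain, V_SG = V_SD ≥ V_SG − |V_tp|, so the device is in saturation.
k_p = μ_pC_ox · (W/L) = 5.8 mA/V².
KCL at the drain: ½ k_p (V_SG − |V_tp|)² = (V_DD − V_SG)/R.
Let x = V_SG − 0.45. Then 83.2 x² + x − 3.06 = 0, giving x = 0.186 V (positive root), so V_SG = 0.636 V.
I_D = (V_DD − V_SG)/R = (3.51 − 0.636) / 28.7 = 0.1 mA.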